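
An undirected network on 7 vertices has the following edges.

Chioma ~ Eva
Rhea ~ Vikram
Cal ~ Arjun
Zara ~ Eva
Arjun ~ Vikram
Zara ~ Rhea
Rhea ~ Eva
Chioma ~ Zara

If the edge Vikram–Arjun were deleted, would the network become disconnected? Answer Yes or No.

Yes

Without the Vikram–Arjun edge there is no alternate route between Vikram and Arjun, so the network disconnects. It is a bridge.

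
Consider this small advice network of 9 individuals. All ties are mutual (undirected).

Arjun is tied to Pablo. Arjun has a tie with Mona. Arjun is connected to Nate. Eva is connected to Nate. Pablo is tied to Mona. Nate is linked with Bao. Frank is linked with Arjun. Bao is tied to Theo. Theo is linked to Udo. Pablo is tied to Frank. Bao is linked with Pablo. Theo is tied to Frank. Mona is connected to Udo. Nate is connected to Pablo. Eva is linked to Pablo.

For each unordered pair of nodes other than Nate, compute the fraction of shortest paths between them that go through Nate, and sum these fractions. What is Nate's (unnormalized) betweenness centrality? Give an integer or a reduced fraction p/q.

11/6

Pairs whose geodesics pass through Nate — Arjun–Eva: 1/2; Arjun–Bao: 1/2; Theo–Eva: 1/3; Eva–Bao: 1/2.
All other pairs contribute 0.
Summing the contributions gives betweenness(Nate) = 11/6.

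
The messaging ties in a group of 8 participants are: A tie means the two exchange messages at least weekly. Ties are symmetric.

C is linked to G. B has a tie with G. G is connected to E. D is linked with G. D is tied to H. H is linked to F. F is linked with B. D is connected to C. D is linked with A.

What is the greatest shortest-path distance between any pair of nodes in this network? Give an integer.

Eccentricity of each node (its greatest distance to any other): A:3, B:3, C:3, D:2, E:3, F:3, G:2, H:3.
The maximum eccentricity is 3, realized for instance by the pair A–E via A – D – G – E. So the diameter is 3.

3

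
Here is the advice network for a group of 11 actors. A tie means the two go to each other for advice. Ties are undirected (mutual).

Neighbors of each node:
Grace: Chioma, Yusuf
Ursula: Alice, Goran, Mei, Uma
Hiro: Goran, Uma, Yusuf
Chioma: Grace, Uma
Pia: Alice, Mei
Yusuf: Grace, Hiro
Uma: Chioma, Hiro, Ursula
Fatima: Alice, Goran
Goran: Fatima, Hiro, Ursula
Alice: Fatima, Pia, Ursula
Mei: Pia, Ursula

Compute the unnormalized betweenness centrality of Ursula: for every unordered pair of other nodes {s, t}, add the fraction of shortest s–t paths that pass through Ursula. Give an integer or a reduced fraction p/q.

Pairs whose geodesics pass through Ursula — Yusuf–Mei: 2/2; Yusuf–Pia: 4/5; Yusuf–Alice: 2/3; Grace–Mei: 1; Grace–Pia: 2/2; Grace–Alice: 1; Chioma–Mei: 1; Chioma–Pia: 2/2; Chioma–Alice: 1; Chioma–Fatima: 2/3; Chioma–Goran: 1/2; Uma–Mei: 1; Uma–Pia: 2/2; Uma–Alice: 1 … (+10 more pairs).
All other pairs contribute 0.
Summing the contributions gives betweenness(Ursula) = 98/5.

98/5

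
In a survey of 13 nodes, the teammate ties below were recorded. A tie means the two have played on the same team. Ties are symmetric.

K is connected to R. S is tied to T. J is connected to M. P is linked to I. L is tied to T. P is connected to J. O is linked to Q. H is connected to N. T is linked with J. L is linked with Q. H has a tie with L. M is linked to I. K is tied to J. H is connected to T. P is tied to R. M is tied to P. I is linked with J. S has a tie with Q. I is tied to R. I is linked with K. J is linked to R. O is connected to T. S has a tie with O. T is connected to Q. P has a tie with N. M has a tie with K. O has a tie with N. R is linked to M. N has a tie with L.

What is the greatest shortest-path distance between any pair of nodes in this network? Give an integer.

3

Eccentricity of each node (its greatest distance to any other): H:3, I:3, J:2, K:3, L:3, M:3, N:3, O:3, P:3, Q:3, R:3, S:3, T:2.
The maximum eccentricity is 3, realized for instance by the pair N–K via N – P – R – K. So the diameter is 3.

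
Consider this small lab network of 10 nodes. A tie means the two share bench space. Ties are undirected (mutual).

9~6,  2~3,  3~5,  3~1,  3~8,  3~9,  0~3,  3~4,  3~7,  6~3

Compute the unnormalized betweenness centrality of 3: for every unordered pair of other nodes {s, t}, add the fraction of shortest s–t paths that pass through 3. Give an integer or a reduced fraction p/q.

35

Pairs whose geodesics pass through 3 — 9–2: 1; 9–8: 1; 9–0: 1; 9–7: 1; 9–5: 1; 9–1: 1; 9–4: 1; 2–8: 1; 2–6: 1; 2–0: 1; 2–7: 1; 2–5: 1; 2–1: 1; 2–4: 1 … (+21 more pairs).
All other pairs contribute 0.
Summing the contributions gives betweenness(3) = 35.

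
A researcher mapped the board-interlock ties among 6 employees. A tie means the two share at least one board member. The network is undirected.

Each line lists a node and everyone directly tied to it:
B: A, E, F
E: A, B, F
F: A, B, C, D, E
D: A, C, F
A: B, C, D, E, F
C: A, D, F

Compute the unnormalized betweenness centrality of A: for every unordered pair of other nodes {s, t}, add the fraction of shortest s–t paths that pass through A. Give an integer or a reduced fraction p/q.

Pairs whose geodesics pass through A — C–E: 1/2; C–B: 1/2; E–D: 1/2; B–D: 1/2.
All other pairs contribute 0.
Summing the contributions gives betweenness(A) = 2.

2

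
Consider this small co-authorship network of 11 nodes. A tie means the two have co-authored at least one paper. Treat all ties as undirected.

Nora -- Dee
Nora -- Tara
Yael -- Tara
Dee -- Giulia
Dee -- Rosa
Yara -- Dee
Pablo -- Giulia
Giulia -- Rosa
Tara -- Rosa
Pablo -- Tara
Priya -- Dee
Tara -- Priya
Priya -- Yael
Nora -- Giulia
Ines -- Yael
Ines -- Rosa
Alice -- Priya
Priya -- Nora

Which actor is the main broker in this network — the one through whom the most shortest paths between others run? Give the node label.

Priya

Unnormalized betweenness of each node: Alice:0, Dee:117/10, Giulia:58/15, Ines:2/3, Nora:7/3, Pablo:1/2, Priya:127/10, Rosa:61/10, Tara:79/10, Yael:97/30, Yara:0.
Priya has the largest value, 127/10, making it the main broker — the node through which the most shortest paths run.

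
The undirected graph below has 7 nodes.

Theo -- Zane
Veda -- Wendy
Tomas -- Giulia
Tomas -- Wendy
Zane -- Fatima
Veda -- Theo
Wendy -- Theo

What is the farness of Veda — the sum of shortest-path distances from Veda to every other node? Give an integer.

12

Distances from Veda: Fatima:3, Giulia:3, Theo:1, Tomas:2, Wendy:1, Zane:2.
Sum = 3 + 3 + 1 + 2 + 1 + 2 = 12.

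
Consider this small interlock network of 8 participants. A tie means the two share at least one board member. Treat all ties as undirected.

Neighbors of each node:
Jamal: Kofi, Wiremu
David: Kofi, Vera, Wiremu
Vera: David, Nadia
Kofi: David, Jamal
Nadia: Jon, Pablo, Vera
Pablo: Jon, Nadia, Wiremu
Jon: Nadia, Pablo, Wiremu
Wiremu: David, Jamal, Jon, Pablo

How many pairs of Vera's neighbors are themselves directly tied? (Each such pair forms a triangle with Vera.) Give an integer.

Vera's neighbors are David and Nadia, but none of them are tied to each other, so no triangle contains Vera.

0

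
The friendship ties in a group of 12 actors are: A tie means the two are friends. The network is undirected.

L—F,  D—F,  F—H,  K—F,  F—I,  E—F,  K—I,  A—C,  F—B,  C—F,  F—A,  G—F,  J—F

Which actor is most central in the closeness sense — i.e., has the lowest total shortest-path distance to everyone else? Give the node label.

Farness (sum of distances to all others) for each node — A:20, B:21, C:20, D:21, E:21, F:11, G:21, H:21, I:20, J:21, K:20, L:21.
The smallest farness is 11, for F, so F has the highest closeness.

F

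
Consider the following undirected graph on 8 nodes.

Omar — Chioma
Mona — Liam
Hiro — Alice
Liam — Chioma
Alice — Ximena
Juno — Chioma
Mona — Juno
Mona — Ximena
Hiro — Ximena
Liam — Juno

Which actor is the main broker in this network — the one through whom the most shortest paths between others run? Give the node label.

Unnormalized betweenness of each node: Alice:0, Chioma:6, Hiro:0, Juno:4, Liam:4, Mona:12, Omar:0, Ximena:10.
Mona has the largest value, 12, making it the main broker — the node through which the most shortest paths run.

Mona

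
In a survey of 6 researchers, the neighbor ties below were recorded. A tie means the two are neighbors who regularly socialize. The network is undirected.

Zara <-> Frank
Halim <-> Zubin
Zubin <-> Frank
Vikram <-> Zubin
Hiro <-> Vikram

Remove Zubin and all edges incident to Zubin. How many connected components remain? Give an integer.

Without Zubin, the remaining ties split the others into: {Hiro, Vikram}; {Frank, Zara}; {Halim}.
That's 3 separate components.

3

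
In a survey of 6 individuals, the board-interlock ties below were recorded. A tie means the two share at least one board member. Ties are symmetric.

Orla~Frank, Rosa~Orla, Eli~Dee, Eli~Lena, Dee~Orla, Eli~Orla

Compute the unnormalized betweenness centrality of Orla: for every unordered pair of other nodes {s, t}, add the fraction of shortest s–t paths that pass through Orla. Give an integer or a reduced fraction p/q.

Pairs whose geodesics pass through Orla — Frank–Eli: 1; Frank–Dee: 1; Frank–Lena: 1; Frank–Rosa: 1; Eli–Rosa: 1; Dee–Rosa: 1; Lena–Rosa: 1.
All other pairs contribute 0.
Summing the contributions gives betweenness(Orla) = 7.

7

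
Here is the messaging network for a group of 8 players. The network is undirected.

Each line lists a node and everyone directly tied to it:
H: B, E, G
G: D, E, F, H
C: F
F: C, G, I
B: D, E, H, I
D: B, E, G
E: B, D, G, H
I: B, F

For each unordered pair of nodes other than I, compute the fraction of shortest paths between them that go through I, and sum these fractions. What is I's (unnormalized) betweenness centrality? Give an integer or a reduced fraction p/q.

2

Pairs whose geodesics pass through I — B–F: 1; B–C: 1.
All other pairs contribute 0.
Summing the contributions gives betweenness(I) = 2.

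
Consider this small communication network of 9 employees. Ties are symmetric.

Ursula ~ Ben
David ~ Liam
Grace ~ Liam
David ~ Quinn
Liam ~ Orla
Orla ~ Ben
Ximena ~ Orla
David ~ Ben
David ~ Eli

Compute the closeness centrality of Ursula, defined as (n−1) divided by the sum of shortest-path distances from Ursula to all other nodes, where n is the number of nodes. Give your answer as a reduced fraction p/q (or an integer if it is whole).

8/21

Distances from Ursula: Ben:1, David:2, Eli:3, Grace:4, Liam:3, Orla:2, Quinn:3, Ximena:3. Sum = 21.
n = 9, so closeness = 8/21.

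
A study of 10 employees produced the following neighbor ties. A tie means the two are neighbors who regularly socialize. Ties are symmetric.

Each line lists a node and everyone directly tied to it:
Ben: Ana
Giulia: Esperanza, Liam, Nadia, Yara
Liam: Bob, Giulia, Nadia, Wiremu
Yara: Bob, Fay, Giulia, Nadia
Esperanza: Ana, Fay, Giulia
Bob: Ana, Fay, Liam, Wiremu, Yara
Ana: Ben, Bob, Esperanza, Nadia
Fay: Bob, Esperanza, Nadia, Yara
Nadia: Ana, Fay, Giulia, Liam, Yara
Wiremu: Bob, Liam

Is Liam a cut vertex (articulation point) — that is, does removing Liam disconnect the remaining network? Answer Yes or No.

Even without Liam, every remaining node can still reach every other (the residual graph is connected), so Liam is not a cut vertex.

No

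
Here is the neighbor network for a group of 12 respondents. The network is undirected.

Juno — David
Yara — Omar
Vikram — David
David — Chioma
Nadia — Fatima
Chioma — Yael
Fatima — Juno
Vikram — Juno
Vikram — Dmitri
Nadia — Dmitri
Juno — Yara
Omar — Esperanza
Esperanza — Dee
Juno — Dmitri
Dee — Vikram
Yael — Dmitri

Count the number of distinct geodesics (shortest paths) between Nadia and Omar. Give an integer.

2

The shortest distance is 4. The length-4 paths are: Nadia–Dmitri–Juno–Yara–Omar; Nadia–Fatima–Juno–Yara–Omar.
That gives 2 distinct shortest paths.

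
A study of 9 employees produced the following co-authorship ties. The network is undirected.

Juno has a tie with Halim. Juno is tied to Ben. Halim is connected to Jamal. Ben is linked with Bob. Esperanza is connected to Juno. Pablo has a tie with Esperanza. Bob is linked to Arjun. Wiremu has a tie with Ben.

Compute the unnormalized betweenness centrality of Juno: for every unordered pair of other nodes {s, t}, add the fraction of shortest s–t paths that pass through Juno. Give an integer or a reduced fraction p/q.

20

Pairs whose geodesics pass through Juno — Arjun–Esperanza: 1; Arjun–Jamal: 1; Arjun–Halim: 1; Arjun–Pablo: 1; Esperanza–Jamal: 1; Esperanza–Halim: 1; Esperanza–Wiremu: 1; Esperanza–Bob: 1; Esperanza–Ben: 1; Jamal–Pablo: 1; Jamal–Wiremu: 1; Jamal–Bob: 1; Jamal–Ben: 1; Halim–Pablo: 1 … (+6 more pairs).
All other pairs contribute 0.
Summing the contributions gives betweenness(Juno) = 20.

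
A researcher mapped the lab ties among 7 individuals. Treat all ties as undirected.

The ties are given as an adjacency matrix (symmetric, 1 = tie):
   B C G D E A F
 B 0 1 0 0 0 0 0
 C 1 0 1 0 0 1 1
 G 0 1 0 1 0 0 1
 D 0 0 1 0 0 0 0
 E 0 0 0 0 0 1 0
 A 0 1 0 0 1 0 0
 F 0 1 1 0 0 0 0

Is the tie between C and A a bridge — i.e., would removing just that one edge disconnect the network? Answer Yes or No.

Without the C–A edge there is no alternate route between C and A, so the network disconnects. It is a bridge.

Yes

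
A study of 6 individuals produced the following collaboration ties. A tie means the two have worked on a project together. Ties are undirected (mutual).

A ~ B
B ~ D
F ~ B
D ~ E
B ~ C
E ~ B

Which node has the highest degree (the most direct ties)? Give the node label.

Degrees — A:1, B:5, C:1, D:2, E:2, F:1.
The maximum is 5, attained only by B.

B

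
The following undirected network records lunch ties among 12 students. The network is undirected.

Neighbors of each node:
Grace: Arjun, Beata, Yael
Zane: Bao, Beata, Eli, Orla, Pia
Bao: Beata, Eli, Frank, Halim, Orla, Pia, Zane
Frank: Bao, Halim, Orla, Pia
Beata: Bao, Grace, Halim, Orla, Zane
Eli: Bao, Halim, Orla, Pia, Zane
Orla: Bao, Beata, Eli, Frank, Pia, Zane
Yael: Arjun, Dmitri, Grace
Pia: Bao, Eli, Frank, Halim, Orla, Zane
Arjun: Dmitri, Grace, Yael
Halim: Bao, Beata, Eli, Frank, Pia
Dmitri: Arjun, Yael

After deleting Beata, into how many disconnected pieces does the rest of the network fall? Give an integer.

2

Without Beata, the remaining ties split the others into: {Bao, Eli, Frank, Halim, Orla, Pia, Zane}; {Arjun, Dmitri, Grace, Yael}.
That's 2 separate components.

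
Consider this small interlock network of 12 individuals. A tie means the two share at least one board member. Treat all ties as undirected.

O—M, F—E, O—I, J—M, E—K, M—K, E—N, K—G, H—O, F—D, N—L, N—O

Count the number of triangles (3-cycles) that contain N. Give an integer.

0

N's neighbors are E, L, and O, but none of them are tied to each other, so no triangle contains N.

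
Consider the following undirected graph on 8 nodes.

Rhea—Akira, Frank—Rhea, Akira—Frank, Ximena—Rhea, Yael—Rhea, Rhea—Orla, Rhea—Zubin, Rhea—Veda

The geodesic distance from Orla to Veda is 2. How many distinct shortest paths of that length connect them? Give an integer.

The shortest distance is 2, and the only length-2 path is Orla–Rhea–Veda. So there is exactly 1 shortest path.

1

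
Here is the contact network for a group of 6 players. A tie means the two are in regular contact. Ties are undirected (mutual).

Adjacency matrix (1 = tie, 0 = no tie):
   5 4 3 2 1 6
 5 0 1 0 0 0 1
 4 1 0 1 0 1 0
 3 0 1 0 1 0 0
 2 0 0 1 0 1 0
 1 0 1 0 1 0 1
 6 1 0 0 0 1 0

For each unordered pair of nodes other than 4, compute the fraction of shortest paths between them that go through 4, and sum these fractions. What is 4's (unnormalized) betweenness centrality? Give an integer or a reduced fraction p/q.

10/3

Pairs whose geodesics pass through 4 — 5–3: 1; 5–2: 2/3; 5–1: 1/2; 3–1: 1/2; 3–6: 2/3.
All other pairs contribute 0.
Summing the contributions gives betweenness(4) = 10/3.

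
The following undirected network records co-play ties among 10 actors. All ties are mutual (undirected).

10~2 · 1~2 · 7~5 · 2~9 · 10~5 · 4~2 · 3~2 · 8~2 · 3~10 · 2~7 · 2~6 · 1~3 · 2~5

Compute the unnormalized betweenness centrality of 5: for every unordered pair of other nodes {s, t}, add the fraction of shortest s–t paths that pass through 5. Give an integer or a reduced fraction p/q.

1/2

Pairs whose geodesics pass through 5 — 7–10: 1/2.
All other pairs contribute 0.
Summing the contributions gives betweenness(5) = 1/2.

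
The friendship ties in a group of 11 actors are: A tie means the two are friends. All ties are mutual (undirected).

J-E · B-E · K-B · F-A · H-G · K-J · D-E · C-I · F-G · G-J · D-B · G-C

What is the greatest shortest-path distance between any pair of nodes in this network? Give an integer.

5

Eccentricity of each node (its greatest distance to any other): A:5, B:5, C:4, D:5, E:4, F:4, G:3, H:4, I:5, J:3, K:4.
The maximum eccentricity is 5, realized for instance by the pair I–D via I – C – G – J – E – D. So the diameter is 5.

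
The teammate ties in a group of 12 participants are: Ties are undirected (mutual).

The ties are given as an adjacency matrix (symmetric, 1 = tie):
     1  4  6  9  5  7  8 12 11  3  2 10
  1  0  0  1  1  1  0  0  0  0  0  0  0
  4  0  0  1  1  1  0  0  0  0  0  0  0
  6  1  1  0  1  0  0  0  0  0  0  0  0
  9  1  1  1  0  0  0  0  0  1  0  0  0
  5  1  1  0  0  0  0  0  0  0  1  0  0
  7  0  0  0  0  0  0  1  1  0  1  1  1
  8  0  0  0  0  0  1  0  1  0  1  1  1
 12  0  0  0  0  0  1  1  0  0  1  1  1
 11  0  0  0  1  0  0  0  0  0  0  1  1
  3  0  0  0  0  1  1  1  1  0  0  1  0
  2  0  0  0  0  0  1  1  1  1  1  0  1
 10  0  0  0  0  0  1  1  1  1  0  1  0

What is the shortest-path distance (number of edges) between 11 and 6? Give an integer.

One shortest route is 11 – 9 – 6, which uses 2 edges, and 11 and 6 are not directly tied, so nothing shorter exists. So d(11,6) = 2.

2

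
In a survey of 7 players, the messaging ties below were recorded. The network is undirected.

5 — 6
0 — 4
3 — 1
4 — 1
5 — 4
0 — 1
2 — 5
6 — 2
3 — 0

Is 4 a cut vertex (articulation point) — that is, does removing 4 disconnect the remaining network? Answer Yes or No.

Yes

Removing 4 leaves {0, 1, and 3} with no path to {2, 5, and 6}, so the network splits into 2 components. 4 is a cut vertex.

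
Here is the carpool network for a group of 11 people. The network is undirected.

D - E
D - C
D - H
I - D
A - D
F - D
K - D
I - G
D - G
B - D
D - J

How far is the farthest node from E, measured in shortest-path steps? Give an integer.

2

Distances from E: A:2, B:2, C:2, D:1, F:2, G:2, H:2, I:2, J:2, K:2.
The largest is 2 (to A, G, K, F, J, H, C, I, and B), so the eccentricity of E is 2.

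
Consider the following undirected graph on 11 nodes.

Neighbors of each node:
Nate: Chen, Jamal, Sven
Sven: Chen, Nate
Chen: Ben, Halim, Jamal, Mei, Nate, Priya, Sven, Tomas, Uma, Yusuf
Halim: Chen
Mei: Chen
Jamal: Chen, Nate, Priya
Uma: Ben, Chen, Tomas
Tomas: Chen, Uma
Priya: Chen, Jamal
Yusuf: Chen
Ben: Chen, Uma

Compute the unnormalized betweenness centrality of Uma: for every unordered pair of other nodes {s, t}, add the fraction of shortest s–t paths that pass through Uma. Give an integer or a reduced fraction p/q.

1/2

Pairs whose geodesics pass through Uma — Tomas–Ben: 1/2.
All other pairs contribute 0.
Summing the contributions gives betweenness(Uma) = 1/2.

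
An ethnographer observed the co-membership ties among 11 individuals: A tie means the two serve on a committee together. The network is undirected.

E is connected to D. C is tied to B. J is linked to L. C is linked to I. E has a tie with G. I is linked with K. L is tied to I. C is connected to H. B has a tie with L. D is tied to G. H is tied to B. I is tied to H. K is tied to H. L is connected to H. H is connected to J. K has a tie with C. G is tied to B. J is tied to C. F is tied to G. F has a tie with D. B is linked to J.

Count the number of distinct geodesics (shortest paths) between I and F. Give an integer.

The shortest distance is 4. The length-4 paths are: I–C–B–G–F; I–H–B–G–F; I–L–B–G–F.
That gives 3 distinct shortest paths.

3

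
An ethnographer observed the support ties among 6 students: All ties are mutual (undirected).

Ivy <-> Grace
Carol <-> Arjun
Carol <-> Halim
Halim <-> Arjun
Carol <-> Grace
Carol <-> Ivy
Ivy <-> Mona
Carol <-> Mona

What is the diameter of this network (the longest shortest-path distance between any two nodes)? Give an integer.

Eccentricity of each node (its greatest distance to any other): Arjun:2, Carol:1, Grace:2, Halim:2, Ivy:2, Mona:2.
The maximum eccentricity is 2, realized for instance by the pair Grace–Halim via Grace – Carol – Halim. So the diameter is 2.

2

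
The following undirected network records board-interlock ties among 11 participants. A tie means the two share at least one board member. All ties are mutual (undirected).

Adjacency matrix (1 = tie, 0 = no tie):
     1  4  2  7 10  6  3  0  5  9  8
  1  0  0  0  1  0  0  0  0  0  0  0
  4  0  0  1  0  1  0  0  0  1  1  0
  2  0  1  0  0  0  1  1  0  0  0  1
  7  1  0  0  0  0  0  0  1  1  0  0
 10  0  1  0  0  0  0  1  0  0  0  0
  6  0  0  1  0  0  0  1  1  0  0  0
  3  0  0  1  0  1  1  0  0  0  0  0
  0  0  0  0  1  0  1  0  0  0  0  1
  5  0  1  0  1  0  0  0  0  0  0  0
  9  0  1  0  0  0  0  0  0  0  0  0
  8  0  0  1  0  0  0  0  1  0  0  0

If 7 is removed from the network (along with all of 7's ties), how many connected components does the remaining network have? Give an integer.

2

Without 7, the remaining ties split the others into: {1}; {0, 2, 3, 4, 5, 6, 8, 9, 10}.
That's 2 separate components.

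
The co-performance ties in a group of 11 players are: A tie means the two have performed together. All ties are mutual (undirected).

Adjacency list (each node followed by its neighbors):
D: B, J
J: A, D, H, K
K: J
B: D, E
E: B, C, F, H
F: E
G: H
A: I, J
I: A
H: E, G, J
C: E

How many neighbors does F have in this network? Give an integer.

1

F is directly tied to E. That is 1 neighbor, so the degree of F is 1.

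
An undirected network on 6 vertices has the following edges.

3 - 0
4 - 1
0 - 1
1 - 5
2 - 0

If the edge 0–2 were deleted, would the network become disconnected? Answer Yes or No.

Without the 0–2 edge there is no alternate route between 0 and 2, so the network disconnects. It is a bridge.

Yes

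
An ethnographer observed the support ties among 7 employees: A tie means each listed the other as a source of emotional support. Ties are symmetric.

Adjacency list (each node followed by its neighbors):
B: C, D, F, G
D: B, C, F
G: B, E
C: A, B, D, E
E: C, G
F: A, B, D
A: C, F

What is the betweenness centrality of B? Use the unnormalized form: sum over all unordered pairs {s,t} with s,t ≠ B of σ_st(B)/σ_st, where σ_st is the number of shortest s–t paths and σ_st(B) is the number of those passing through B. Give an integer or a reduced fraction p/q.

4

Pairs whose geodesics pass through B — C–F: 1/3; C–G: 1/2; E–F: 2/4; F–G: 1; D–G: 1; G–A: 2/3.
All other pairs contribute 0.
Summing the contributions gives betweenness(B) = 4.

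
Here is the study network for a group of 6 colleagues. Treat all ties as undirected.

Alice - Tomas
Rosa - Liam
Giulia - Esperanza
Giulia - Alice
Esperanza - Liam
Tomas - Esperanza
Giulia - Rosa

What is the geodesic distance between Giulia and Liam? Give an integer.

One shortest route is Giulia – Esperanza – Liam, which uses 2 edges, and Giulia and Liam are not directly tied, so nothing shorter exists. So d(Giulia,Liam) = 2.

2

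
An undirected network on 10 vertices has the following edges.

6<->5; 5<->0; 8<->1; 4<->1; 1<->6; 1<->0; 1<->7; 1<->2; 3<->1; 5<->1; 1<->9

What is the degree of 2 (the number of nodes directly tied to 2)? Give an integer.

2 is directly tied to 1. That is 1 neighbor, so the degree of 2 is 1.

1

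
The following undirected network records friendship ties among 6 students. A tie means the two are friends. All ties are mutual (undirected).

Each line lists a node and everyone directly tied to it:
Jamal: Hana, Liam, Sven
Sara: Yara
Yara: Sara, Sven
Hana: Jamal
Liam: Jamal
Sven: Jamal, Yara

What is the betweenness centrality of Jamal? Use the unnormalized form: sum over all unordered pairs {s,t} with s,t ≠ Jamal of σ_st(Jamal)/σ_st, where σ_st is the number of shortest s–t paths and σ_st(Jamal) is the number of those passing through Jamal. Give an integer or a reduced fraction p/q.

Pairs whose geodesics pass through Jamal — Sven–Hana: 1; Sven–Liam: 1; Hana–Yara: 1; Hana–Sara: 1; Hana–Liam: 1; Yara–Liam: 1; Sara–Liam: 1.
All other pairs contribute 0.
Summing the contributions gives betweenness(Jamal) = 7.

7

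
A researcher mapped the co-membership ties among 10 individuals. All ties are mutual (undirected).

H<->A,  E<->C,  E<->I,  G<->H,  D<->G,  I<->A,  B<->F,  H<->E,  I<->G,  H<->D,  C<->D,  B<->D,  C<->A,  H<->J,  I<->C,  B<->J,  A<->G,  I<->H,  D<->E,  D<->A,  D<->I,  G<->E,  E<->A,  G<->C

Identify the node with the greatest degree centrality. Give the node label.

D

Degrees — A:6, B:3, C:5, D:7, E:6, F:1, G:6, H:6, I:6, J:2.
The maximum is 7, attained only by D.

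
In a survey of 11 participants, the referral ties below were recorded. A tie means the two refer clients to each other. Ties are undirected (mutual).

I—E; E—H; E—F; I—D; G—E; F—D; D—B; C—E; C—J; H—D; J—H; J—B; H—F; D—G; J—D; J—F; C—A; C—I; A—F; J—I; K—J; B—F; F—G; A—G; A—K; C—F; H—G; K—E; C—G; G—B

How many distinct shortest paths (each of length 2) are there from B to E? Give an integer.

2

The shortest distance is 2. The length-2 paths are: B–F–E; B–G–E.
That gives 2 distinct shortest paths.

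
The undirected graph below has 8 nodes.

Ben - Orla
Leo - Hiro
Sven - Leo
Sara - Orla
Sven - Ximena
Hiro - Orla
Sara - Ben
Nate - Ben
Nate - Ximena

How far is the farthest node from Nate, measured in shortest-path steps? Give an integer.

3

Distances from Nate: Ben:1, Hiro:3, Leo:3, Orla:2, Sara:2, Sven:2, Ximena:1.
The largest is 3 (to Leo and Hiro), so the eccentricity of Nate is 3.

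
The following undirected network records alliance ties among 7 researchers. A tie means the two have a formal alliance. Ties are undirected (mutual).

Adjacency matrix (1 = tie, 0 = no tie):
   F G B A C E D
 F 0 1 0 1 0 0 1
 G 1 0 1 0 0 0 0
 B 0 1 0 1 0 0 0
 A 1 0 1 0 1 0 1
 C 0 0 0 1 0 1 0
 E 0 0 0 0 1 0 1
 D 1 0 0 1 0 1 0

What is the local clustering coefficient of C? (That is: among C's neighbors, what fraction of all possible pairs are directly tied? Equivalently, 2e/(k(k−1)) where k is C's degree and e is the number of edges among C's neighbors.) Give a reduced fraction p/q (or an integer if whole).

C's neighbors: A and E (k = 2).
Possible neighbor pairs: C(2,2) = 1. Edges among them: none → e = 0.
Clustering(C) = 0/1.

0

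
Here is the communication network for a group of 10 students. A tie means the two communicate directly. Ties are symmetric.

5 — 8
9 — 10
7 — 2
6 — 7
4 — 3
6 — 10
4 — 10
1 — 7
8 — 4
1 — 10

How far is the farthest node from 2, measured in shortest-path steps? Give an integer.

Distances from 2: 1:2, 3:5, 4:4, 5:6, 6:2, 7:1, 8:5, 9:4, 10:3.
The largest is 6 (to 5), so the eccentricity of 2 is 6.

6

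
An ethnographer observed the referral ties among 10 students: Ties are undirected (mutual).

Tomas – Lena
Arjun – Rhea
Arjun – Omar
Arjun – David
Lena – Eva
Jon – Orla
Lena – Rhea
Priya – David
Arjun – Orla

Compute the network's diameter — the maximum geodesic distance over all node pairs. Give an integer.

Eccentricity of each node (its greatest distance to any other): Arjun:3, David:4, Eva:5, Jon:5, Lena:4, Omar:4, Orla:4, Priya:5, Rhea:3, Tomas:5.
The maximum eccentricity is 5, realized for instance by the pair Priya–Eva via Priya – David – Arjun – Rhea – Lena – Eva. So the diameter is 5.

5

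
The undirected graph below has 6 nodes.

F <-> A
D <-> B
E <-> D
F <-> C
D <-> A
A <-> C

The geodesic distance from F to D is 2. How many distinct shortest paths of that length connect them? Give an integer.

The shortest distance is 2, and the only length-2 path is F–A–D. So there is exactly 1 shortest path.

1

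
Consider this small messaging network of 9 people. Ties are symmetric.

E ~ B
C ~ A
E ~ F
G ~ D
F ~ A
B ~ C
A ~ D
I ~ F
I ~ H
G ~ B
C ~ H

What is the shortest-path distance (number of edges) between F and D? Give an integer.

2

One shortest route is F – A – D, which uses 2 edges, and F and D are not directly tied, so nothing shorter exists. So d(F,D) = 2.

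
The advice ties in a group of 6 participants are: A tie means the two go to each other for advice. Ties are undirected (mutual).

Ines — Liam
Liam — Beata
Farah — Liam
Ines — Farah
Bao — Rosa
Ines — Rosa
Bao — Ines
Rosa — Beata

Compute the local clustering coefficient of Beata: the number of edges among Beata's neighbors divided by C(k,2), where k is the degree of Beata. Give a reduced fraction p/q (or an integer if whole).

0

Beata's neighbors: Liam and Rosa (k = 2).
Possible neighbor pairs: C(2,2) = 1. Edges among them: none → e = 0.
Clustering(Beata) = 0/1.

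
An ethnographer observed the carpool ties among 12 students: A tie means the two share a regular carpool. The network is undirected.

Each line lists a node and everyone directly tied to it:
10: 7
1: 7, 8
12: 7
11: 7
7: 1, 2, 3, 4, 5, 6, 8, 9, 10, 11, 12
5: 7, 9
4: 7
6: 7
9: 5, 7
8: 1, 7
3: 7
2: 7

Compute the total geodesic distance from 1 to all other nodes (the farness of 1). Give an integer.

20

Distances from 1: 2:2, 3:2, 4:2, 5:2, 6:2, 7:1, 8:1, 9:2, 10:2, 11:2, 12:2.
Sum = 2 + 2 + 2 + 2 + 2 + 1 + 1 + 2 + 2 + 2 + 2 = 20.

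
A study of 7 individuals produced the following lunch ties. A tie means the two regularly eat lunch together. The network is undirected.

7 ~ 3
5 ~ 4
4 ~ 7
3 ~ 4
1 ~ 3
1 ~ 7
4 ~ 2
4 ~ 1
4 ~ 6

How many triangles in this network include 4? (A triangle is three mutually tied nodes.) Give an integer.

3

4's neighbors: 1, 2, 3, 5, 6, and 7.
Neighbor pairs that are themselves tied: 4–1–3; 4–1–7; 4–3–7. Each forms one triangle with 4, for 3 in total.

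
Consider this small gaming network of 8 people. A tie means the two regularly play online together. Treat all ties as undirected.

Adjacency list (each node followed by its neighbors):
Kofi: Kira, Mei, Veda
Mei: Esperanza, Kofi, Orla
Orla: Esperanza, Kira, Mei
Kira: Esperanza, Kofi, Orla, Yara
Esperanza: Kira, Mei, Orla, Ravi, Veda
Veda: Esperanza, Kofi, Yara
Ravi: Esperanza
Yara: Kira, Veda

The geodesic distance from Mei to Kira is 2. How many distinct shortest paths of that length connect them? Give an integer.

The shortest distance is 2. The length-2 paths are: Mei–Esperanza–Kira; Mei–Kofi–Kira; Mei–Orla–Kira.
That gives 3 distinct shortest paths.

3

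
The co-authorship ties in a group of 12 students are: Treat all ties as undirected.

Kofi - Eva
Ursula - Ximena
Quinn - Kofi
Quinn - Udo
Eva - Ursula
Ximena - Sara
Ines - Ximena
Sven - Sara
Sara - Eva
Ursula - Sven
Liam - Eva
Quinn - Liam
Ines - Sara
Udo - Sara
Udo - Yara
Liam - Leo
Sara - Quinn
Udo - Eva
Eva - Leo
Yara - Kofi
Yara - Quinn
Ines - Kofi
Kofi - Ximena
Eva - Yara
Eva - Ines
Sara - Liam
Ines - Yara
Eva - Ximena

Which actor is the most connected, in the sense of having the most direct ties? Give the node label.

Degrees — Eva:9, Ines:5, Kofi:5, Leo:2, Liam:4, Quinn:5, Sara:7, Sven:2, Udo:4, Ursula:3, Ximena:5, Yara:5.
The maximum is 9, attained only by Eva.

Eva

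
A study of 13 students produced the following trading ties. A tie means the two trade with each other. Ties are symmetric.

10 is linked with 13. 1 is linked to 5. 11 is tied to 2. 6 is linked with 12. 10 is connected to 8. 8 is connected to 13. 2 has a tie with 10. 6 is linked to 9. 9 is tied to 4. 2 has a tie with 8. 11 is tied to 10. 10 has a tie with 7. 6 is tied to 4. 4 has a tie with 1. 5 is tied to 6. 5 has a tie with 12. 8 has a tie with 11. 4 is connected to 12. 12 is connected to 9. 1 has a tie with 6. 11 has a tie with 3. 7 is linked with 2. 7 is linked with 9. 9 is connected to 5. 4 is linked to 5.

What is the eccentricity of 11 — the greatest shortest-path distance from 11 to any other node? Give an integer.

5

Distances from 11: 1:5, 2:1, 3:1, 4:4, 5:4, 6:4, 7:2, 8:1, 9:3, 10:1, 12:4, 13:2.
The largest is 5 (to 1), so the eccentricity of 11 is 5.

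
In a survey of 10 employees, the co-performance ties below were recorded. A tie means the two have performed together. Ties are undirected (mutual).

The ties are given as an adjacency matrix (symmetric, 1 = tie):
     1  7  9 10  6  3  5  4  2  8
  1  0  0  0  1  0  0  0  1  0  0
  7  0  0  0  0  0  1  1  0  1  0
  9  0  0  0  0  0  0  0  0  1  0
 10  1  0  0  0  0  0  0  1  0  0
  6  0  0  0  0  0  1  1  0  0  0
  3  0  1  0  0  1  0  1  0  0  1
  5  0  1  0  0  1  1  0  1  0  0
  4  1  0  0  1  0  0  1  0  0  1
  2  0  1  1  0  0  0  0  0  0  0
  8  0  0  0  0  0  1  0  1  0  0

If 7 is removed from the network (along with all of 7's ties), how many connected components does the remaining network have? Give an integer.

Without 7, the remaining ties split the others into: {1, 3, 4, 5, 6, 8, 10}; {2, 9}.
That's 2 separate components.

2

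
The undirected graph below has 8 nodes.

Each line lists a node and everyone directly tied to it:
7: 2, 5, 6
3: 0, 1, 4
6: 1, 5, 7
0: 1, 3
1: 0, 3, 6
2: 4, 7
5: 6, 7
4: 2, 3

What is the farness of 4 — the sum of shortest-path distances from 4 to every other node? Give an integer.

Distances from 4: 0:2, 1:2, 2:1, 3:1, 5:3, 6:3, 7:2.
Sum = 2 + 2 + 1 + 1 + 3 + 3 + 2 = 14.

14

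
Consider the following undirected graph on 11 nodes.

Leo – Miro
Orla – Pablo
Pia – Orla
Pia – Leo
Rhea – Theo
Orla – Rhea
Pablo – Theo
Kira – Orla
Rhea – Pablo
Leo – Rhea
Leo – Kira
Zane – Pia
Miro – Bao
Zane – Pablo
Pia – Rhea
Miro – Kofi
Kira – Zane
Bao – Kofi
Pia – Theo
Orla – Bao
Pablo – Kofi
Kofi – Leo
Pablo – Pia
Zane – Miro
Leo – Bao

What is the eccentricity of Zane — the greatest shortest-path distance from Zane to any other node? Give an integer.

2

Distances from Zane: Bao:2, Kira:1, Kofi:2, Leo:2, Miro:1, Orla:2, Pablo:1, Pia:1, Rhea:2, Theo:2.
The largest is 2 (to Leo, Bao, Kofi, Theo, Rhea, and Orla), so the eccentricity of Zane is 2.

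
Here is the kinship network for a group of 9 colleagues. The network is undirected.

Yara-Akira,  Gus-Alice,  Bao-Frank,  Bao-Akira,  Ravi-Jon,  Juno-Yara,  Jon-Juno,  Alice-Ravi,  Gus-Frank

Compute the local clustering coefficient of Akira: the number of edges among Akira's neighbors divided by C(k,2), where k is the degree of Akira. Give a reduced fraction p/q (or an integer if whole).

Akira's neighbors: Bao and Yara (k = 2).
Possible neighbor pairs: C(2,2) = 1. Edges among them: none → e = 0.
Clustering(Akira) = 0/1.

0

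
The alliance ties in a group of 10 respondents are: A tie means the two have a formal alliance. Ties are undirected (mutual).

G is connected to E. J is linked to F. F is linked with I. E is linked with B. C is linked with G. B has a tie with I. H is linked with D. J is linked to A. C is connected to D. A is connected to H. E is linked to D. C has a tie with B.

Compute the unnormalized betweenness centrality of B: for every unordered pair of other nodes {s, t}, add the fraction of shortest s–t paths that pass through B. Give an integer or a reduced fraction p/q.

Pairs whose geodesics pass through B — J–E: 1/2; J–G: 2/4; J–C: 1/2; H–I: 2/3; D–I: 2/2; D–F: 2/3; E–C: 1/3; E–I: 1; E–F: 1; G–I: 2/2; G–F: 2/2; C–I: 1; C–F: 1.
All other pairs contribute 0.
Summing the contributions gives betweenness(B) = 61/6.

61/6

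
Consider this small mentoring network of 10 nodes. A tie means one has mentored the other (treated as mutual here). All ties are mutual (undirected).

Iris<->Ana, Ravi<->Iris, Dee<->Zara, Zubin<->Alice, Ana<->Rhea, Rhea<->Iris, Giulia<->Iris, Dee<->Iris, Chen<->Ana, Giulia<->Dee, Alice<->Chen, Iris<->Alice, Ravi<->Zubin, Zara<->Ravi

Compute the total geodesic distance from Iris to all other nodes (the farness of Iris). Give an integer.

12

Distances from Iris: Alice:1, Ana:1, Chen:2, Dee:1, Giulia:1, Ravi:1, Rhea:1, Zara:2, Zubin:2.
Sum = 1 + 1 + 2 + 1 + 1 + 1 + 1 + 2 + 2 = 12.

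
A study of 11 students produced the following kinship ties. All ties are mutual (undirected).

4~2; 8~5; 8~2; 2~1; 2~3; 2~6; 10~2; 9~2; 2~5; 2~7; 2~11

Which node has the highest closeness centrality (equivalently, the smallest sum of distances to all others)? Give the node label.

Farness (sum of distances to all others) for each node — 1:19, 2:10, 3:19, 4:19, 5:18, 6:19, 7:19, 8:18, 9:19, 10:19, 11:19.
The smallest farness is 10, for 2, so 2 has the highest closeness.

2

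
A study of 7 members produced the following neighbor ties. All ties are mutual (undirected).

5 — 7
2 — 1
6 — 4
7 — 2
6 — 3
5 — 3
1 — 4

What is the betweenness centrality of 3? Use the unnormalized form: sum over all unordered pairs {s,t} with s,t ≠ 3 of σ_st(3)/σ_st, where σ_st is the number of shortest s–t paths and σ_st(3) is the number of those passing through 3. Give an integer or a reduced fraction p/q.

3

Pairs whose geodesics pass through 3 — 5–4: 1; 5–6: 1; 7–6: 1.
All other pairs contribute 0.
Summing the contributions gives betweenness(3) = 3.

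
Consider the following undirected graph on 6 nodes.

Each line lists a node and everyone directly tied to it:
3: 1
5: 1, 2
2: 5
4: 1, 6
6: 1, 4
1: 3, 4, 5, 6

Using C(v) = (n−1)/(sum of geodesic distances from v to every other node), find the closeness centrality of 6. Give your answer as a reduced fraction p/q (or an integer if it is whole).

5/9

Distances from 6: 1:1, 2:3, 3:2, 4:1, 5:2. Sum = 9.
n = 6, so closeness = 5/9.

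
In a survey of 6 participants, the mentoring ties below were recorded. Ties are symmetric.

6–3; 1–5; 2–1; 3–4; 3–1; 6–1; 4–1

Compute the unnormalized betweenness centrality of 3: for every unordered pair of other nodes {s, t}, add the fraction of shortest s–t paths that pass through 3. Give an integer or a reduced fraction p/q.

Pairs whose geodesics pass through 3 — 6–4: 1/2.
All other pairs contribute 0.
Summing the contributions gives betweenness(3) = 1/2.

1/2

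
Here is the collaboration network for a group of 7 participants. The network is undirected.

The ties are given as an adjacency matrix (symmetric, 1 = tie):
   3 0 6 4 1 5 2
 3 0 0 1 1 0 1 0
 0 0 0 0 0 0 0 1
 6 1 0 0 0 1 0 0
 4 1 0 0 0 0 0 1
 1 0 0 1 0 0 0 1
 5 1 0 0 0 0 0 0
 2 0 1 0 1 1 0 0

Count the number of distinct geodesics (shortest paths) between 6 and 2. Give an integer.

1

The shortest distance is 2, and the only length-2 path is 6–1–2. So there is exactly 1 shortest path.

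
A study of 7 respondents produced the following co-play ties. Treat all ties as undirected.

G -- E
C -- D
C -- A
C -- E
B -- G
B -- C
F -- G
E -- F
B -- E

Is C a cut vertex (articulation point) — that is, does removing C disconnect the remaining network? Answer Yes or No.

Yes

Removing C leaves {B, E, F, and G} with no path to {D}, so the network splits into 3 components. C is a cut vertex.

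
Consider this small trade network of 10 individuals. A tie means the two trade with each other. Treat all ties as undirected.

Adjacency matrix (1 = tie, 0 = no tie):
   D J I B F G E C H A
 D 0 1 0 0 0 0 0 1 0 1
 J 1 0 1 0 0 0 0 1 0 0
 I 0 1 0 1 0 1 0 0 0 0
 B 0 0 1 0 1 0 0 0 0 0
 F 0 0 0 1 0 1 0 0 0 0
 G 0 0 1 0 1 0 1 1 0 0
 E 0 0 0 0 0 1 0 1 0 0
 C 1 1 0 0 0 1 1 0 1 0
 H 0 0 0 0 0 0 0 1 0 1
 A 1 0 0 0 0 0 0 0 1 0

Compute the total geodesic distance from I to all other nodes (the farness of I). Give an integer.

17

Distances from I: A:3, B:1, C:2, D:2, E:2, F:2, G:1, H:3, J:1.
Sum = 3 + 1 + 2 + 2 + 2 + 2 + 1 + 3 + 1 = 17.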